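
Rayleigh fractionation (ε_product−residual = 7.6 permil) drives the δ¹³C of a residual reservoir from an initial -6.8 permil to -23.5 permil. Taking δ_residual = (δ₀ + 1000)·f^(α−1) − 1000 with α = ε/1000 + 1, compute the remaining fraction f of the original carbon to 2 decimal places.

α − 1 = ε/1000 = 0.0076
(δ_res + 1000)/(δ₀ + 1000) = (-23.5 + 1000)/(-6.8 + 1000) = 976.5/993.2 = 0.983186
f = 0.983186^(1/0.0076) = exp(ln(0.983186)/0.0076) = exp(-0.01696/0.0076)
f = exp(-2.2312) = 0.1074

0.11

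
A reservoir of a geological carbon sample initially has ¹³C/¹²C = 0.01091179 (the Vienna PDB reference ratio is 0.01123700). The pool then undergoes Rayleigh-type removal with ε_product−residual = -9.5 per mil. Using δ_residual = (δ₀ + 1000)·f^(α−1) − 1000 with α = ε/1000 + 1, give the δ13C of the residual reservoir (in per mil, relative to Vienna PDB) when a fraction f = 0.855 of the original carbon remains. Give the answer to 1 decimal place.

-27.5 per mil

δ₀ = (0.01091179/0.01123700 − 1)×1000 = (0.971059 − 1)×1000 = -28.941 per mil
α − 1 = ε/1000 = -0.0095
f^(α−1) = 0.855^(-0.0095) = 1.001489
δ_res = (-28.941 + 1000) × 1.001489 − 1000 = 972.505 − 1000 = -27.49 per mil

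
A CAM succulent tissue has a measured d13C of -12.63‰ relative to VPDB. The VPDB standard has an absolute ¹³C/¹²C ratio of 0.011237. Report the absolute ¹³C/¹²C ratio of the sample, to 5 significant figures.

R_sample = R_standard × (d13C/1000 + 1)
R_sample = 0.011237 × (-12.63/1000 + 1) = 0.011237 × 0.987370
R_sample = 0.0110951

0.011095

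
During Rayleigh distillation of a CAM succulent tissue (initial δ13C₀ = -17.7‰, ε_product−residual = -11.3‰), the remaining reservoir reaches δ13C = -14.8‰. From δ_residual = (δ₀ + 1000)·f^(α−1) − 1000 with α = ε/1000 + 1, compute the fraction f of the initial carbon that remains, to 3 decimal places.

0.770

α − 1 = ε/1000 = -0.0113
(δ_res + 1000)/(δ₀ + 1000) = (-14.8 + 1000)/(-17.7 + 1000) = 985.2/982.3 = 1.002952
f = 1.002952^(1/-0.0113) = exp(ln(1.002952)/-0.0113) = exp(0.00295/-0.0113)
f = exp(-0.2609) = 0.7704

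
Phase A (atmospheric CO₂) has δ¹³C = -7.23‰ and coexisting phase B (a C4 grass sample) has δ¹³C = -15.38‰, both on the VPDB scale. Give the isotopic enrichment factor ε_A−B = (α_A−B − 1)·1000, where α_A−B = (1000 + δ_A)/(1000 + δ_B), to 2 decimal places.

α_A−B = (1000 + -7.23) / (1000 + -15.38) = 992.77 / 984.62 = 1.008277
ε_A−B = (1.008277 − 1) × 1000 = 8.277‰
(The approximation ε ≈ δ_A − δ_B would give 8.15‰.)

8.28‰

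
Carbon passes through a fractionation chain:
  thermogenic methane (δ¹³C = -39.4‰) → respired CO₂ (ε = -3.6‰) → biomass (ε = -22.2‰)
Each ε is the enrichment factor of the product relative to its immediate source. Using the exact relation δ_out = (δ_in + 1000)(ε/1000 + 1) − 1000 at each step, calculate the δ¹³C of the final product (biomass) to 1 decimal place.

-64.1‰

step 1: δ = (-39.40 + 1000)·(-3.6/1000 + 1) − 1000 = -42.86‰
step 2: δ = (-42.86 + 1000)·(-22.2/1000 + 1) − 1000 = -64.11‰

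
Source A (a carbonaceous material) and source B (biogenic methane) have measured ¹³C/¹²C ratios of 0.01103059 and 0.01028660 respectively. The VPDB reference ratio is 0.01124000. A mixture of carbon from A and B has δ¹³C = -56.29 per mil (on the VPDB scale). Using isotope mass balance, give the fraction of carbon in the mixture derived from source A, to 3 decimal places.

δ_A = (0.01103059/0.01124000 − 1)×1000 = (0.981369 − 1)×1000 = -18.631 per mil
δ_B = (0.01028660/0.01124000 − 1)×1000 = (0.915178 − 1)×1000 = -84.822 per mil
f_A = (δ_mix − δ_B)/(δ_A − δ_B) = (-56.29 − (-84.822))/(-18.631 − (-84.822))
f_A = 28.532 / 66.191 = 0.4311

0.431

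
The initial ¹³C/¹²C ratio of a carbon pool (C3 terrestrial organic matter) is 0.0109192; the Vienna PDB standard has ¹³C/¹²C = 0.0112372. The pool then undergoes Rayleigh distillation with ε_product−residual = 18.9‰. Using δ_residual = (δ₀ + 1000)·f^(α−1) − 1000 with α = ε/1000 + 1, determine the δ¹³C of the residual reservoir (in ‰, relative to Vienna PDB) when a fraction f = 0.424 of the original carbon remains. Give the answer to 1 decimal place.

-43.9‰

δ₀ = (0.0109192/0.0112372 − 1)×1000 = (0.971701 − 1)×1000 = -28.299‰
α − 1 = ε/1000 = 0.0189
f^(α−1) = 0.424^(0.0189) = 0.983914
δ_res = (-28.299 + 1000) × 0.983914 − 1000 = 956.071 − 1000 = -43.93‰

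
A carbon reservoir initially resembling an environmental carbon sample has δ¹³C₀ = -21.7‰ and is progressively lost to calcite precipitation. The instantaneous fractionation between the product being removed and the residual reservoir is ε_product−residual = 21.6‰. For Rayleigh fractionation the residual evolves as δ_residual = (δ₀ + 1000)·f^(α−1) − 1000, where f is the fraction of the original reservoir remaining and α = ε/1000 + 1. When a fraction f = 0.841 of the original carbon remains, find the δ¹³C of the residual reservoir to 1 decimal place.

Rayleigh residual: δ_res = (δ₀ + 1000)·f^(α−1) − 1000
α = ε/1000 + 1 = 1.02160, so α − 1 = 0.02160
f^(α−1) = 0.841^(0.02160) = 0.996267
δ_res = (-21.7 + 1000) × 0.996267 − 1000 = 974.648 − 1000 = -25.35‰

-25.4‰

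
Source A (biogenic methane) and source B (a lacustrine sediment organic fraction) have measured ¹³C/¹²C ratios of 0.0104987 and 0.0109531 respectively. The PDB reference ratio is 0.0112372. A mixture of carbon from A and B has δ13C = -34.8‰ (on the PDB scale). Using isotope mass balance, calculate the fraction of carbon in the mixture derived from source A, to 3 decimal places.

δ_A = (0.0104987/0.0112372 − 1)×1000 = (0.934281 − 1)×1000 = -65.719‰
δ_B = (0.0109531/0.0112372 − 1)×1000 = (0.974718 − 1)×1000 = -25.282‰
f_A = (δ_mix − δ_B)/(δ_A − δ_B) = (-34.8 − (-25.282))/(-65.719 − (-25.282))
f_A = -9.518 / -40.437 = 0.2354

0.235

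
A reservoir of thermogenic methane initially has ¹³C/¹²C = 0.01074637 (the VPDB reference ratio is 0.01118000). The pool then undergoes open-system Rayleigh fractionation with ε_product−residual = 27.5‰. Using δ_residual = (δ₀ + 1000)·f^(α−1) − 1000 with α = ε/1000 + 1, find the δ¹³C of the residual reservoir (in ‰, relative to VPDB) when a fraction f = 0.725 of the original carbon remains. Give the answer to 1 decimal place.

δ₀ = (0.01074637/0.01118000 − 1)×1000 = (0.961214 − 1)×1000 = -38.786‰
α − 1 = ε/1000 = 0.0275
f^(α−1) = 0.725^(0.0275) = 0.991195
δ_res = (-38.786 + 1000) × 0.991195 − 1000 = 952.751 − 1000 = -47.25‰

-47.2‰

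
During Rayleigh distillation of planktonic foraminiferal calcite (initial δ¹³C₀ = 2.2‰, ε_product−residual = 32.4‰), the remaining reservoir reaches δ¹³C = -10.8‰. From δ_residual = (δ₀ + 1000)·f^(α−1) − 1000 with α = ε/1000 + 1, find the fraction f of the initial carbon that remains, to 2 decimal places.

0.67

α − 1 = ε/1000 = 0.0324
(δ_res + 1000)/(δ₀ + 1000) = (-10.8 + 1000)/(2.2 + 1000) = 989.2/1002.2 = 0.987029
f = 0.987029^(1/0.0324) = exp(ln(0.987029)/0.0324) = exp(-0.01306/0.0324)
f = exp(-0.4030) = 0.6683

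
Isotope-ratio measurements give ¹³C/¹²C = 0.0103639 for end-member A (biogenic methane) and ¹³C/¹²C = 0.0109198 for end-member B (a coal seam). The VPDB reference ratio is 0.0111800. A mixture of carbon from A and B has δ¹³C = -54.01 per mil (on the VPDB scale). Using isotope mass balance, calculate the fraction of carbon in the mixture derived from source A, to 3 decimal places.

0.618

δ_A = (0.0103639/0.0111800 − 1)×1000 = (0.927004 − 1)×1000 = -72.996 per mil
δ_B = (0.0109198/0.0111800 − 1)×1000 = (0.976726 − 1)×1000 = -23.274 per mil
f_A = (δ_mix − δ_B)/(δ_A − δ_B) = (-54.01 − (-23.274))/(-72.996 − (-23.274))
f_A = -30.736 / -49.723 = 0.6182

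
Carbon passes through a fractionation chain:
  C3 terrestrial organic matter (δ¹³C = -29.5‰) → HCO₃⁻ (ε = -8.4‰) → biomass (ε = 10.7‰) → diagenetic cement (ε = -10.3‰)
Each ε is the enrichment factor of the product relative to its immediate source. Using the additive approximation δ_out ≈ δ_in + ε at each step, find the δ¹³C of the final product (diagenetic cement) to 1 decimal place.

-37.5‰

step 1: δ ≈ -29.5 + (-8.4) = -37.9‰
step 2: δ ≈ -37.9 + (10.7) = -27.2‰
step 3: δ ≈ -27.2 + (-10.3) = -37.5‰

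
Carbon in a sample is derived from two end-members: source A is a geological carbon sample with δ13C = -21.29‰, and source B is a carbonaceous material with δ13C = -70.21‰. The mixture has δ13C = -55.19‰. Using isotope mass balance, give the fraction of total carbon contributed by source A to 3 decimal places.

0.307

δ_mix = f_A·δ_A + (1 − f_A)·δ_B  ⇒  f_A = (δ_mix − δ_B)/(δ_A − δ_B)
f_A = (-55.19 − (-70.21)) / (-21.29 − (-70.21))
f_A = 15.02 / 48.92 = 0.3070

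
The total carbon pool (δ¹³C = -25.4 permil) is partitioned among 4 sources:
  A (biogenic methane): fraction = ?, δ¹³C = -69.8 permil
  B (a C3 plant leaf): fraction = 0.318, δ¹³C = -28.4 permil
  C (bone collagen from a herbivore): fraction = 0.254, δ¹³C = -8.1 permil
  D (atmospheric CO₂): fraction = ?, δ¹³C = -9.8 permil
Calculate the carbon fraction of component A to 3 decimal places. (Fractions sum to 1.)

Let f_A and f_D be the unknown fractions; fractions sum to 1 so f_A + f_D = 0.428.
Mass balance: Σ fᵢ·δᵢ = δ_bulk ⇒ f_A·(-69.8) + f_D·(-9.8) = -25.4 − (-11.089) = -14.311
Substitute f_D = 0.428 − f_A:
f_A·(-69.8 − -9.8) = -14.311 − 0.428×(-9.8) = -10.117
f_A = -10.117 / -60.0 = 0.1686

0.169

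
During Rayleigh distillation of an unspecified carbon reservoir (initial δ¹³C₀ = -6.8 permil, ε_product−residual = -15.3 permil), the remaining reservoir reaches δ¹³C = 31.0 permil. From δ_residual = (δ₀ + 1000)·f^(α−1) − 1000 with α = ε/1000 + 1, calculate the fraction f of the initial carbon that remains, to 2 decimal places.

0.09

α − 1 = ε/1000 = -0.0153
(δ_res + 1000)/(δ₀ + 1000) = (31.0 + 1000)/(-6.8 + 1000) = 1031.0/993.2 = 1.038059
f = 1.038059^(1/-0.0153) = exp(ln(1.038059)/-0.0153) = exp(0.03735/-0.0153)
f = exp(-2.4413) = 0.0870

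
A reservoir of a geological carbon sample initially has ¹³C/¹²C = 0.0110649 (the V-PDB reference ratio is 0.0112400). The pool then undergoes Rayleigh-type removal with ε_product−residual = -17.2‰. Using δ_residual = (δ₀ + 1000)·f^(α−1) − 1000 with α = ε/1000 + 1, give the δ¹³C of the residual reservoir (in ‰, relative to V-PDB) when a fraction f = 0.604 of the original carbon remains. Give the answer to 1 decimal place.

δ₀ = (0.0110649/0.0112400 − 1)×1000 = (0.984422 − 1)×1000 = -15.578‰
α − 1 = ε/1000 = -0.0172
f^(α−1) = 0.604^(-0.0172) = 1.008710
δ_res = (-15.578 + 1000) × 1.008710 − 1000 = 992.996 − 1000 = -7.00‰

-7.0‰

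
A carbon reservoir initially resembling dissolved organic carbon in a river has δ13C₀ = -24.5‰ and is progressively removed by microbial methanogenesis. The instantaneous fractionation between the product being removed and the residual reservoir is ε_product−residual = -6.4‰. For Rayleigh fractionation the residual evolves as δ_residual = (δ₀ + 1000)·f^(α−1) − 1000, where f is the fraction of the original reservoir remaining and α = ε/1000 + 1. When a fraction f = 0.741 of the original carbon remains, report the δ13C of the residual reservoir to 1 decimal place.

-22.6‰

Rayleigh residual: δ_res = (δ₀ + 1000)·f^(α−1) − 1000
α = ε/1000 + 1 = 0.99360, so α − 1 = -0.00640
f^(α−1) = 0.741^(-0.00640) = 1.001920
δ_res = (-24.5 + 1000) × 1.001920 − 1000 = 977.373 − 1000 = -22.63‰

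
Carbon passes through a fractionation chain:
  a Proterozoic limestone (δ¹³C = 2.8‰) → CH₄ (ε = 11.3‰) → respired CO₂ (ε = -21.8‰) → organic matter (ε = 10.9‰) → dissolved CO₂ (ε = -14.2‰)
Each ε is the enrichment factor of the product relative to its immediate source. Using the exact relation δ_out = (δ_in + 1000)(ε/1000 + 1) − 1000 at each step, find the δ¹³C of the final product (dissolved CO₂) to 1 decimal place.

step 1: δ = (2.80 + 1000)·(11.3/1000 + 1) − 1000 = 14.13‰
step 2: δ = (14.13 + 1000)·(-21.8/1000 + 1) − 1000 = -7.98‰
step 3: δ = (-7.98 + 1000)·(10.9/1000 + 1) − 1000 = 2.84‰
step 4: δ = (2.84 + 1000)·(-14.2/1000 + 1) − 1000 = -11.40‰

-11.4‰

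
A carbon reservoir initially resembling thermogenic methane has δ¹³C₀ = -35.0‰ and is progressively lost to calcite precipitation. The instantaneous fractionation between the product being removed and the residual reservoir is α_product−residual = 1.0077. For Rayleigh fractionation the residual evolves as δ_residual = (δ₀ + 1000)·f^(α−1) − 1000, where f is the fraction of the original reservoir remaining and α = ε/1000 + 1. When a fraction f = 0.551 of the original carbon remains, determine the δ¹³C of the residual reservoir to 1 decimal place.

Rayleigh residual: δ_res = (δ₀ + 1000)·f^(α−1) − 1000
α − 1 = 0.00770
f^(α−1) = 0.551^(0.00770) = 0.995421
δ_res = (-35.0 + 1000) × 0.995421 − 1000 = 960.581 − 1000 = -39.42‰

-39.4‰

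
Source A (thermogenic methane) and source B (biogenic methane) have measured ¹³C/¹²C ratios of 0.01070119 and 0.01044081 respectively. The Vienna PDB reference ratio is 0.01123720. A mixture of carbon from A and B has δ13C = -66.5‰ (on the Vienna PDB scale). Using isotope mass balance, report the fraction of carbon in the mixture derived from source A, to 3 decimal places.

δ_A = (0.01070119/0.01123720 − 1)×1000 = (0.952300 − 1)×1000 = -47.700‰
δ_B = (0.01044081/0.01123720 − 1)×1000 = (0.929129 − 1)×1000 = -70.871‰
f_A = (δ_mix − δ_B)/(δ_A − δ_B) = (-66.5 − (-70.871))/(-47.700 − (-70.871))
f_A = 4.371 / 23.171 = 0.1886

0.189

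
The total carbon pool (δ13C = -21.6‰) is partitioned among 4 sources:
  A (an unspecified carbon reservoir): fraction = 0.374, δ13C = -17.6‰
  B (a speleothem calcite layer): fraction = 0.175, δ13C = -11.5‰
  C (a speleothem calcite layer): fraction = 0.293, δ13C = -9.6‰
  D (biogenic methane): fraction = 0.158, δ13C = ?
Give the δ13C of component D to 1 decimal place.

-64.5‰

Isotope mass balance: δ_bulk = Σ fᵢ·δᵢ.
-21.6 = 0.374×(-17.6) + 0.175×(-11.5) + 0.293×(-9.6) + 0.158×δ_D
0.158·δ_D = -21.6 − (-11.408) = -10.192
δ_D = -10.192 / 0.158 = -64.51‰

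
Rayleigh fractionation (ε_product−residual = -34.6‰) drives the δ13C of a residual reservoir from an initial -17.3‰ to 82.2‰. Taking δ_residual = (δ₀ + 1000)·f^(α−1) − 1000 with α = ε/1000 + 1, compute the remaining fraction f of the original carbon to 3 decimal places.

0.062

α − 1 = ε/1000 = -0.0346
(δ_res + 1000)/(δ₀ + 1000) = (82.2 + 1000)/(-17.3 + 1000) = 1082.2/982.7 = 1.101252
f = 1.101252^(1/-0.0346) = exp(ln(1.101252)/-0.0346) = exp(0.09645/-0.0346)
f = exp(-2.7875) = 0.0616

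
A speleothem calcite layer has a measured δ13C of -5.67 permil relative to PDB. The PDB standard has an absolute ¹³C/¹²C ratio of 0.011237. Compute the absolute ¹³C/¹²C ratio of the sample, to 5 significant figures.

R_sample = R_standard × (δ13C/1000 + 1)
R_sample = 0.011237 × (-5.67/1000 + 1) = 0.011237 × 0.994330
R_sample = 0.0111733

0.011173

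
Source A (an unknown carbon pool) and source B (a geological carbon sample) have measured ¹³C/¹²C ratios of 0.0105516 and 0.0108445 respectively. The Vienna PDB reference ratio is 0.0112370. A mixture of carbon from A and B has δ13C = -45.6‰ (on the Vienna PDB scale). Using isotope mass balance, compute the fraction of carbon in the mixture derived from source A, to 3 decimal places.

0.409

δ_A = (0.0105516/0.0112370 − 1)×1000 = (0.939005 − 1)×1000 = -60.995‰
δ_B = (0.0108445/0.0112370 − 1)×1000 = (0.965071 − 1)×1000 = -34.929‰
f_A = (δ_mix − δ_B)/(δ_A − δ_B) = (-45.6 − (-34.929))/(-60.995 − (-34.929))
f_A = -10.671 / -26.066 = 0.4094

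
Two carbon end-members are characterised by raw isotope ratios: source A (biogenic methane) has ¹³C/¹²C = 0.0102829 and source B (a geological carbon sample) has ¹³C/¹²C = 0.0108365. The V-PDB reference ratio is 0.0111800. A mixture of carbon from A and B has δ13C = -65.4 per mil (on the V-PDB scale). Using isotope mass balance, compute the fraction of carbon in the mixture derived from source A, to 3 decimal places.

δ_A = (0.0102829/0.0111800 − 1)×1000 = (0.919758 − 1)×1000 = -80.242 per mil
δ_B = (0.0108365/0.0111800 − 1)×1000 = (0.969275 − 1)×1000 = -30.725 per mil
f_A = (δ_mix − δ_B)/(δ_A − δ_B) = (-65.4 − (-30.725))/(-80.242 − (-30.725))
f_A = -34.675 / -49.517 = 0.7003

0.700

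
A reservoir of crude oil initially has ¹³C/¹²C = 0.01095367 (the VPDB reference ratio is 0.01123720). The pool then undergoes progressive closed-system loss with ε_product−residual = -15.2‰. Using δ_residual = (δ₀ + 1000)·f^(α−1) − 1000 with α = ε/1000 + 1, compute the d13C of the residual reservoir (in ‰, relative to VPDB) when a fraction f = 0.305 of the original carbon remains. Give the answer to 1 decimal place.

-7.5‰

δ₀ = (0.01095367/0.01123720 − 1)×1000 = (0.974769 − 1)×1000 = -25.231‰
α − 1 = ε/1000 = -0.0152
f^(α−1) = 0.305^(-0.0152) = 1.018213
δ_res = (-25.231 + 1000) × 1.018213 − 1000 = 992.522 − 1000 = -7.48‰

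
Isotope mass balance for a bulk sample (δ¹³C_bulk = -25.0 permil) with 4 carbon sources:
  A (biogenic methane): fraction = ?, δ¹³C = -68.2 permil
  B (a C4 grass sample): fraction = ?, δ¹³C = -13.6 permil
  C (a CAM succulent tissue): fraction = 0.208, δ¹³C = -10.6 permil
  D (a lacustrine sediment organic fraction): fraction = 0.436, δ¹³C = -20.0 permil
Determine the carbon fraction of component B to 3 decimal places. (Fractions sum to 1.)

0.187

Let f_B and f_A be the unknown fractions; fractions sum to 1 so f_B + f_A = 0.356.
Mass balance: Σ fᵢ·δᵢ = δ_bulk ⇒ f_B·(-13.6) + f_A·(-68.2) = -25.0 − (-10.925) = -14.075
Substitute f_A = 0.356 − f_B:
f_B·(-13.6 − -68.2) = -14.075 − 0.356×(-68.2) = 10.204
f_B = 10.204 / 54.6 = 0.1869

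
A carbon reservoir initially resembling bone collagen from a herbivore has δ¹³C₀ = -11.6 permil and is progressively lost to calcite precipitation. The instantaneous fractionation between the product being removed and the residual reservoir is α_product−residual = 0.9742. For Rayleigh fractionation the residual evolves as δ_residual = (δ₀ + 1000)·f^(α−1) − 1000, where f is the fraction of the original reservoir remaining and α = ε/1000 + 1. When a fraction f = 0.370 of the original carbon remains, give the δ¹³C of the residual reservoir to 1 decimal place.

Rayleigh residual: δ_res = (δ₀ + 1000)·f^(α−1) − 1000
α − 1 = -0.02580
f^(α−1) = 0.370^(-0.02580) = 1.025984
δ_res = (-11.6 + 1000) × 1.025984 − 1000 = 1014.082 − 1000 = 14.08 permil

14.1 permil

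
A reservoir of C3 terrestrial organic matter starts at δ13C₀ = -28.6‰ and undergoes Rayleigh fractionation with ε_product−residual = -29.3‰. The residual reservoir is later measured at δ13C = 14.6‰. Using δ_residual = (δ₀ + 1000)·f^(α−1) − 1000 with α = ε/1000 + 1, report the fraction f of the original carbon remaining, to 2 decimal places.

α − 1 = ε/1000 = -0.0293
(δ_res + 1000)/(δ₀ + 1000) = (14.6 + 1000)/(-28.6 + 1000) = 1014.6/971.4 = 1.044472
f = 1.044472^(1/-0.0293) = exp(ln(1.044472)/-0.0293) = exp(0.04351/-0.0293)
f = exp(-1.4850) = 0.2265

0.23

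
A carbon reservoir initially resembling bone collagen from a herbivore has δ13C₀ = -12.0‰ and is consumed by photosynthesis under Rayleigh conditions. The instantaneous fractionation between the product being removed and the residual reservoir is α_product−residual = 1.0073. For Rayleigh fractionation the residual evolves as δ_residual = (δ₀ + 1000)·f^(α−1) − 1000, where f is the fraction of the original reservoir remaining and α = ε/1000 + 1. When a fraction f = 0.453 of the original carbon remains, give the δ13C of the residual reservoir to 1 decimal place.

-17.7‰

Rayleigh residual: δ_res = (δ₀ + 1000)·f^(α−1) − 1000
α − 1 = 0.00730
f^(α−1) = 0.453^(0.00730) = 0.994236
δ_res = (-12.0 + 1000) × 0.994236 − 1000 = 982.305 − 1000 = -17.69‰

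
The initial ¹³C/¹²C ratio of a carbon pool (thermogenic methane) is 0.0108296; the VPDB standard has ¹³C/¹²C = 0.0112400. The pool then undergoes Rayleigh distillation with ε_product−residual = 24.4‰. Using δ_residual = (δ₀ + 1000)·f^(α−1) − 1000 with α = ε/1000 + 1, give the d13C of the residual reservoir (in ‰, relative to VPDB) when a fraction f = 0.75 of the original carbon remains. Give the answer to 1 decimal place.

δ₀ = (0.0108296/0.0112400 − 1)×1000 = (0.963488 − 1)×1000 = -36.512‰
α − 1 = ε/1000 = 0.0244
f^(α−1) = 0.75^(0.0244) = 0.993005
δ_res = (-36.512 + 1000) × 0.993005 − 1000 = 956.748 − 1000 = -43.25‰

-43.3‰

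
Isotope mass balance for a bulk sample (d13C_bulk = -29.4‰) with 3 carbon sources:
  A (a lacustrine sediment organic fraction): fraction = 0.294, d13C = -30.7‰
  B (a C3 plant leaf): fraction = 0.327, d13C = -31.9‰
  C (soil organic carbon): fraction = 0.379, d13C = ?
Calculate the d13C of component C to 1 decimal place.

Isotope mass balance: δ_bulk = Σ fᵢ·δᵢ.
-29.4 = 0.294×(-30.7) + 0.327×(-31.9) + 0.379×δ_C
0.379·δ_C = -29.4 − (-19.457) = -9.943
δ_C = -9.943 / 0.379 = -26.23‰

-26.2‰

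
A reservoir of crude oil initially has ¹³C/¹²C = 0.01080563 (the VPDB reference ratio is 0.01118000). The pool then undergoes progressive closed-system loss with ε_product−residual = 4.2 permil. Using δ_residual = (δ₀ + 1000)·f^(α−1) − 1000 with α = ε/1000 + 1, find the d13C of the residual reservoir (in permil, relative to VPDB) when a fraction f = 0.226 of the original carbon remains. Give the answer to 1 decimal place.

-39.5 permil

δ₀ = (0.01080563/0.01118000 − 1)×1000 = (0.966514 − 1)×1000 = -33.486 permil
α − 1 = ε/1000 = 0.0042
f^(α−1) = 0.226^(0.0042) = 0.993773
δ_res = (-33.486 + 1000) × 0.993773 − 1000 = 960.496 − 1000 = -39.50 permil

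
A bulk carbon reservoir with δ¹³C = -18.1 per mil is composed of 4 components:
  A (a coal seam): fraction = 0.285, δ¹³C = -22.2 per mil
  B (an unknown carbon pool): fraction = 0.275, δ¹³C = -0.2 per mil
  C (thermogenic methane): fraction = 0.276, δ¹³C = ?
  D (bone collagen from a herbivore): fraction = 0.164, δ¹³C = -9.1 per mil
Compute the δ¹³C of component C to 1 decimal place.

Isotope mass balance: δ_bulk = Σ fᵢ·δᵢ.
-18.1 = 0.285×(-22.2) + 0.275×(-0.2) + 0.276×δ_C + 0.164×(-9.1)
0.276·δ_C = -18.1 − (-7.874) = -10.226
δ_C = -10.226 / 0.276 = -37.05 per mil

-37.0 per mil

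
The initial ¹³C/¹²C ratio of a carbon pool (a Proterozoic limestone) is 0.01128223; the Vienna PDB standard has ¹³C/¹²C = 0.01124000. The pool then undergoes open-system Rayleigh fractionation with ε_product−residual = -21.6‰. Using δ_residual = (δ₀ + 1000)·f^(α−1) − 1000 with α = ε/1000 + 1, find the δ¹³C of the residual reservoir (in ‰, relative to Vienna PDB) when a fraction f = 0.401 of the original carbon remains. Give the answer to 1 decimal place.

δ₀ = (0.01128223/0.01124000 − 1)×1000 = (1.003757 − 1)×1000 = 3.757‰
α − 1 = ε/1000 = -0.0216
f^(α−1) = 0.401^(-0.0216) = 1.019934
δ_res = (3.757 + 1000) × 1.019934 − 1000 = 1023.766 − 1000 = 23.77‰

23.8‰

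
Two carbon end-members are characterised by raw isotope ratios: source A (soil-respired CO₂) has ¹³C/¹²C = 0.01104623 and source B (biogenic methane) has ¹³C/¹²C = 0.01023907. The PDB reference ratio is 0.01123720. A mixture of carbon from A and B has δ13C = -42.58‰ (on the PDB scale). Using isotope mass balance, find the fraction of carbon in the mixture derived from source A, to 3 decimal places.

δ_A = (0.01104623/0.01123720 − 1)×1000 = (0.983006 − 1)×1000 = -16.994‰
δ_B = (0.01023907/0.01123720 − 1)×1000 = (0.911176 − 1)×1000 = -88.824‰
f_A = (δ_mix − δ_B)/(δ_A − δ_B) = (-42.58 − (-88.824))/(-16.994 − (-88.824))
f_A = 46.244 / 71.829 = 0.6438

0.644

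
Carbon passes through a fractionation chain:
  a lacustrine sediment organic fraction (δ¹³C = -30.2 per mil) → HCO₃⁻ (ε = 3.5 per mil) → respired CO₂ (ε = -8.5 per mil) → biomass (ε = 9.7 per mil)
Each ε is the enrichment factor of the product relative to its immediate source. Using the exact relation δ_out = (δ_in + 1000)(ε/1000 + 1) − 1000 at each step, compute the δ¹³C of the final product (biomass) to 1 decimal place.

step 1: δ = (-30.20 + 1000)·(3.5/1000 + 1) − 1000 = -26.81 per mil
step 2: δ = (-26.81 + 1000)·(-8.5/1000 + 1) − 1000 = -35.08 per mil
step 3: δ = (-35.08 + 1000)·(9.7/1000 + 1) − 1000 = -25.72 per mil

-25.7 per mil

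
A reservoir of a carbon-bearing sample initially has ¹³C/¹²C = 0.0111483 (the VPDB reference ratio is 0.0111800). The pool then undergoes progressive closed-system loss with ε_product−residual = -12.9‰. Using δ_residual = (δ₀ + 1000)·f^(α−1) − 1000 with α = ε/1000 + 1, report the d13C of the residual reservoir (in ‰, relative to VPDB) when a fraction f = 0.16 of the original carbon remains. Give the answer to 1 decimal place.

21.0‰

δ₀ = (0.0111483/0.0111800 − 1)×1000 = (0.997165 − 1)×1000 = -2.835‰
α − 1 = ε/1000 = -0.0129
f^(α−1) = 0.16^(-0.0129) = 1.023922
δ_res = (-2.835 + 1000) × 1.023922 − 1000 = 1021.019 − 1000 = 21.02‰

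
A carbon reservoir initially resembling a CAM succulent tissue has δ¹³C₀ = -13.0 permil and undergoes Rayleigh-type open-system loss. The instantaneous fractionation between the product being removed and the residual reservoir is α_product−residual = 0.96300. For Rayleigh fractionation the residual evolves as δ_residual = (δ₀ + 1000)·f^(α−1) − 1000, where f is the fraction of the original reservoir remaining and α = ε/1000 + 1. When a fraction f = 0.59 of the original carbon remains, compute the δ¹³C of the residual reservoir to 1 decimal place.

6.5 permil

Rayleigh residual: δ_res = (δ₀ + 1000)·f^(α−1) − 1000
α − 1 = -0.03700
f^(α−1) = 0.59^(-0.03700) = 1.019714
δ_res = (-13.0 + 1000) × 1.019714 − 1000 = 1006.458 − 1000 = 6.46 permil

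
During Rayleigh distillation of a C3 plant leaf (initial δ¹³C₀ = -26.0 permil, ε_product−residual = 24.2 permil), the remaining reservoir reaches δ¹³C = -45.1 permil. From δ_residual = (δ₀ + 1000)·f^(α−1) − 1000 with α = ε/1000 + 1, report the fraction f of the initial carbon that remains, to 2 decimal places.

α − 1 = ε/1000 = 0.0242
(δ_res + 1000)/(δ₀ + 1000) = (-45.1 + 1000)/(-26.0 + 1000) = 954.9/974.0 = 0.980390
f = 0.980390^(1/0.0242) = exp(ln(0.980390)/0.0242) = exp(-0.01980/0.0242)
f = exp(-0.8184) = 0.4411

0.44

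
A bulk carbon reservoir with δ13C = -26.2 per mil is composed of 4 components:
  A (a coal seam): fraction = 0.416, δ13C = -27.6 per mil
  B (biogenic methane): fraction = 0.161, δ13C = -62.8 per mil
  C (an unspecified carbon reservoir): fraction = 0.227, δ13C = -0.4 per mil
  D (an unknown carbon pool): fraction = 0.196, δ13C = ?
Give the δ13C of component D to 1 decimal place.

Isotope mass balance: δ_bulk = Σ fᵢ·δᵢ.
-26.2 = 0.416×(-27.6) + 0.161×(-62.8) + 0.227×(-0.4) + 0.196×δ_D
0.196·δ_D = -26.2 − (-21.683) = -4.517
δ_D = -4.517 / 0.196 = -23.04 per mil

-23.0 per mil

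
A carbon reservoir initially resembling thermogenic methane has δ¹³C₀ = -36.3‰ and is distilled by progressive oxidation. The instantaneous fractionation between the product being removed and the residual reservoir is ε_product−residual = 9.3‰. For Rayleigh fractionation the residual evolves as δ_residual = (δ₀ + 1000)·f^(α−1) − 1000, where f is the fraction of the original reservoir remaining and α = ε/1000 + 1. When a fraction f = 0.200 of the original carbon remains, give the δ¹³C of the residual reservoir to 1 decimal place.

-50.6‰

Rayleigh residual: δ_res = (δ₀ + 1000)·f^(α−1) − 1000
α = ε/1000 + 1 = 1.00930, so α − 1 = 0.00930
f^(α−1) = 0.200^(0.00930) = 0.985144
δ_res = (-36.3 + 1000) × 0.985144 − 1000 = 949.383 − 1000 = -50.62‰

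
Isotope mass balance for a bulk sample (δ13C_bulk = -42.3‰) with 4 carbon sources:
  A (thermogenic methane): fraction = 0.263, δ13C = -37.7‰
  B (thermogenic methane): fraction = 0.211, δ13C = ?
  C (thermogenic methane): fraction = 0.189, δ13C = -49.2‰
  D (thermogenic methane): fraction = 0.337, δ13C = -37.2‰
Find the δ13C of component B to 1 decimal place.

-50.0‰

Isotope mass balance: δ_bulk = Σ fᵢ·δᵢ.
-42.3 = 0.263×(-37.7) + 0.211×δ_B + 0.189×(-49.2) + 0.337×(-37.2)
0.211·δ_B = -42.3 − (-31.750) = -10.550
δ_B = -10.550 / 0.211 = -50.00‰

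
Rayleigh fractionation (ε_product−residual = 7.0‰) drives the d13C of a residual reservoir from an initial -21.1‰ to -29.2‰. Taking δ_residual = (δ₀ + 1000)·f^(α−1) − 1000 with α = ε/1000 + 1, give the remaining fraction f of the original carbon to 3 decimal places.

0.305

α − 1 = ε/1000 = 0.0070
(δ_res + 1000)/(δ₀ + 1000) = (-29.2 + 1000)/(-21.1 + 1000) = 970.8/978.9 = 0.991725
f = 0.991725^(1/0.0070) = exp(ln(0.991725)/0.0070) = exp(-0.00831/0.0070)
f = exp(-1.1870) = 0.3051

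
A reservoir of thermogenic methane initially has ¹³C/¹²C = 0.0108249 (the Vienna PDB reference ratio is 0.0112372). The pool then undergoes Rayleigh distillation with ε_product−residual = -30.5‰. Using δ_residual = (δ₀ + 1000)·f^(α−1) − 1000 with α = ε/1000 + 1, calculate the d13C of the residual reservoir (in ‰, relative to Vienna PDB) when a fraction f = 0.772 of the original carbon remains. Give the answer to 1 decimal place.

-29.1‰

δ₀ = (0.0108249/0.0112372 − 1)×1000 = (0.963309 − 1)×1000 = -36.691‰
α − 1 = ε/1000 = -0.0305
f^(α−1) = 0.772^(-0.0305) = 1.007924
δ_res = (-36.691 + 1000) × 1.007924 − 1000 = 970.942 − 1000 = -29.06‰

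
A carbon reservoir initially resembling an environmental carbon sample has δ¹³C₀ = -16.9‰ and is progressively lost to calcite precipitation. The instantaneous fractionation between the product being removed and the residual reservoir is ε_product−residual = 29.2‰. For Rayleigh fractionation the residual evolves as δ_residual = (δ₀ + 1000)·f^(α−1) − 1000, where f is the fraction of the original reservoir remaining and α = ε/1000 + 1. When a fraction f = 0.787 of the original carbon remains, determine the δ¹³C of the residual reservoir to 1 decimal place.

-23.8‰

Rayleigh residual: δ_res = (δ₀ + 1000)·f^(α−1) − 1000
α = ε/1000 + 1 = 1.02920, so α − 1 = 0.02920
f^(α−1) = 0.787^(0.02920) = 0.993030
δ_res = (-16.9 + 1000) × 0.993030 − 1000 = 976.248 − 1000 = -23.75‰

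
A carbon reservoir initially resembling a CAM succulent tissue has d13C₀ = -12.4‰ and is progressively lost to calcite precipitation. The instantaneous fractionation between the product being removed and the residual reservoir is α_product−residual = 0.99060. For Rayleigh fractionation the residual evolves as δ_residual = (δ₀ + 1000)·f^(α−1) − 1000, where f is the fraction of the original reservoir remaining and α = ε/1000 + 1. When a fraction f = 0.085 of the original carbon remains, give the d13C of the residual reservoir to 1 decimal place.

10.8‰

Rayleigh residual: δ_res = (δ₀ + 1000)·f^(α−1) − 1000
α − 1 = -0.00940
f^(α−1) = 0.085^(-0.00940) = 1.023443
δ_res = (-12.4 + 1000) × 1.023443 − 1000 = 1010.752 − 1000 = 10.75‰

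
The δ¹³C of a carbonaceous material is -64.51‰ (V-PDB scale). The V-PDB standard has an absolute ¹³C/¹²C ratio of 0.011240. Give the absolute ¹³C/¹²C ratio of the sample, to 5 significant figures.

0.010515

R_sample = R_standard × (δ¹³C/1000 + 1)
R_sample = 0.011240 × (-64.51/1000 + 1) = 0.011240 × 0.935490
R_sample = 0.0105149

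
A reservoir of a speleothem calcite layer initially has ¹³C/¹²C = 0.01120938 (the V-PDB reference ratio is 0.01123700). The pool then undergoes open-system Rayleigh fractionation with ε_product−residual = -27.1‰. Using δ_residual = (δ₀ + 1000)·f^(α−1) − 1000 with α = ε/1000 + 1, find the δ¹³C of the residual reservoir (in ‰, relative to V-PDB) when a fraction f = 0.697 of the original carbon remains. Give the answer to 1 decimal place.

δ₀ = (0.01120938/0.01123700 − 1)×1000 = (0.997542 − 1)×1000 = -2.458‰
α − 1 = ε/1000 = -0.0271
f^(α−1) = 0.697^(-0.0271) = 1.009830
δ_res = (-2.458 + 1000) × 1.009830 − 1000 = 1007.348 − 1000 = 7.35‰

7.3‰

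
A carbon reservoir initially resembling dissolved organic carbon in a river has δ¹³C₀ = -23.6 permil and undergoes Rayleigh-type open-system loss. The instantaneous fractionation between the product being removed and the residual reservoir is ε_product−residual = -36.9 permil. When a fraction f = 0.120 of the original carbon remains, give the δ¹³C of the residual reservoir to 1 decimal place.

55.9 permil

Rayleigh residual: δ_res = (δ₀ + 1000)·f^(α−1) − 1000
α = ε/1000 + 1 = 0.96310, so α − 1 = -0.03690
f^(α−1) = 0.120^(-0.03690) = 1.081380
δ_res = (-23.6 + 1000) × 1.081380 − 1000 = 1055.859 − 1000 = 55.86 permil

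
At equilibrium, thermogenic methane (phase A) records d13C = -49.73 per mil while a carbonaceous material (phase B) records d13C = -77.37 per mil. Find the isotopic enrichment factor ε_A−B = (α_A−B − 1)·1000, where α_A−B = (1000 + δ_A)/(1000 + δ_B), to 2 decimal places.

α_A−B = (1000 + -49.73) / (1000 + -77.37) = 950.27 / 922.63 = 1.029958
ε_A−B = (1.029958 − 1) × 1000 = 29.958 per mil
(The approximation ε ≈ δ_A − δ_B would give 27.64 per mil.)

29.96 per mil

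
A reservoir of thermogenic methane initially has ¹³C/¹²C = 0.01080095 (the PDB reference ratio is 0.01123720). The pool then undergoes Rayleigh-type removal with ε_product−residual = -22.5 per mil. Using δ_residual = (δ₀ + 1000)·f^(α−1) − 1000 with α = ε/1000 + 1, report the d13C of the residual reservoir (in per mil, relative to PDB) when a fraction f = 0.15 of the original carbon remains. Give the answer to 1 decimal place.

3.1 per mil

δ₀ = (0.01080095/0.01123720 − 1)×1000 = (0.961178 − 1)×1000 = -38.822 per mil
α − 1 = ε/1000 = -0.0225
f^(α−1) = 0.15^(-0.0225) = 1.043609
δ_res = (-38.822 + 1000) × 1.043609 − 1000 = 1003.094 − 1000 = 3.09 per mil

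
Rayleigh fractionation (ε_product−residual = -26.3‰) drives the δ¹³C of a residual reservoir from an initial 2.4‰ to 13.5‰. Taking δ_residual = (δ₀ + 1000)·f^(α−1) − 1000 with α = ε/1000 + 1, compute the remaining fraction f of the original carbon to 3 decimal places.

α − 1 = ε/1000 = -0.0263
(δ_res + 1000)/(δ₀ + 1000) = (13.5 + 1000)/(2.4 + 1000) = 1013.5/1002.4 = 1.011073
f = 1.011073^(1/-0.0263) = exp(ln(1.011073)/-0.0263) = exp(0.01101/-0.0263)
f = exp(-0.4187) = 0.6579

0.658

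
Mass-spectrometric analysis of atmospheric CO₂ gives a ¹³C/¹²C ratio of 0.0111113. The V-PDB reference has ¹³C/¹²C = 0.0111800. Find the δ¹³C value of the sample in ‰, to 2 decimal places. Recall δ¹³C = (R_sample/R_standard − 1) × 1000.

δ¹³C = (R_sample / R_standard − 1) × 1000
R_sample / R_standard = 0.0111113 / 0.0111800 = 0.993855
δ¹³C = (0.993855 − 1) × 1000 = -6.145‰

-6.14‰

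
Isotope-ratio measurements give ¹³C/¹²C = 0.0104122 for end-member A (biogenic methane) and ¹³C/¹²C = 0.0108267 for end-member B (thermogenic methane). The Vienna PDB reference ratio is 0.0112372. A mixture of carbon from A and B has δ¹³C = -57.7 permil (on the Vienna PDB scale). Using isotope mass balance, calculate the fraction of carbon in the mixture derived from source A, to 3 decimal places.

δ_A = (0.0104122/0.0112372 − 1)×1000 = (0.926583 − 1)×1000 = -73.417 permil
δ_B = (0.0108267/0.0112372 − 1)×1000 = (0.963470 − 1)×1000 = -36.530 permil
f_A = (δ_mix − δ_B)/(δ_A − δ_B) = (-57.7 − (-36.530))/(-73.417 − (-36.530))
f_A = -21.170 / -36.886 = 0.5739

0.574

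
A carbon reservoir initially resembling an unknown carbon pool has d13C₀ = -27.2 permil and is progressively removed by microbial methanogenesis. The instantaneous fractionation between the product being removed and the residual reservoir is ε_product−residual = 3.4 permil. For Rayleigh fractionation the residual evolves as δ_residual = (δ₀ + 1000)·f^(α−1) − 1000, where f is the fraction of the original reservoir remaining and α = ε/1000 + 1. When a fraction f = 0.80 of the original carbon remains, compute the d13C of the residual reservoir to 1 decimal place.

-27.9 permil

Rayleigh residual: δ_res = (δ₀ + 1000)·f^(α−1) − 1000
α = ε/1000 + 1 = 1.00340, so α − 1 = 0.00340
f^(α−1) = 0.80^(0.00340) = 0.999242
δ_res = (-27.2 + 1000) × 0.999242 − 1000 = 972.062 − 1000 = -27.94 permil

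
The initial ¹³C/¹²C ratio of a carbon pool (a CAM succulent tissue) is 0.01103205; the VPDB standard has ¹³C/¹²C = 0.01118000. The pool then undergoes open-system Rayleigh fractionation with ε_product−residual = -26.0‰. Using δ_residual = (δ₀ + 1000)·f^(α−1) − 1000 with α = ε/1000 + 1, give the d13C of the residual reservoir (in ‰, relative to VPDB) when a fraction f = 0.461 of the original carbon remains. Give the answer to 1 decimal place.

6.8‰

δ₀ = (0.01103205/0.01118000 − 1)×1000 = (0.986767 − 1)×1000 = -13.233‰
α − 1 = ε/1000 = -0.0260
f^(α−1) = 0.461^(-0.0260) = 1.020337
δ_res = (-13.233 + 1000) × 1.020337 − 1000 = 1006.835 − 1000 = 6.83‰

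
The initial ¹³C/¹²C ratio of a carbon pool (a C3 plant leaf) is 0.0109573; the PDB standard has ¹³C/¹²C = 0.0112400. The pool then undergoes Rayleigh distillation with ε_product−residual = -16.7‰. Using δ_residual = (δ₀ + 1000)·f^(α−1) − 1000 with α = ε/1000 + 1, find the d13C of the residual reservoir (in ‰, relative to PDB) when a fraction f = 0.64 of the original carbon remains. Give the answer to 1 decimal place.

δ₀ = (0.0109573/0.0112400 − 1)×1000 = (0.974849 − 1)×1000 = -25.151‰
α − 1 = ε/1000 = -0.0167
f^(α−1) = 0.64^(-0.0167) = 1.007481
δ_res = (-25.151 + 1000) × 1.007481 − 1000 = 982.141 − 1000 = -17.86‰

-17.9‰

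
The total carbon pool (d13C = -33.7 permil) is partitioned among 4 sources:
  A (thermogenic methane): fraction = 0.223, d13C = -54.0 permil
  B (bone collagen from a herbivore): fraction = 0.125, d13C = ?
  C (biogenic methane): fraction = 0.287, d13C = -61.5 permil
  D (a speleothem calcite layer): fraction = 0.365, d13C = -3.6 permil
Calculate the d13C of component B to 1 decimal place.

Isotope mass balance: δ_bulk = Σ fᵢ·δᵢ.
-33.7 = 0.223×(-54.0) + 0.125×δ_B + 0.287×(-61.5) + 0.365×(-3.6)
0.125·δ_B = -33.7 − (-31.006) = -2.694
δ_B = -2.694 / 0.125 = -21.55 permil

-21.5 permil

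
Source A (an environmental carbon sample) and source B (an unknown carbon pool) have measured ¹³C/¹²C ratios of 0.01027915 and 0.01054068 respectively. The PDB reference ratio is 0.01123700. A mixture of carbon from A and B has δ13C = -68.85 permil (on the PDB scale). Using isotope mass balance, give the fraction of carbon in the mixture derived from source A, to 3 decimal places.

δ_A = (0.01027915/0.01123700 − 1)×1000 = (0.914759 − 1)×1000 = -85.241 permil
δ_B = (0.01054068/0.01123700 − 1)×1000 = (0.938033 − 1)×1000 = -61.967 permil
f_A = (δ_mix − δ_B)/(δ_A − δ_B) = (-68.85 − (-61.967))/(-85.241 − (-61.967))
f_A = -6.883 / -23.274 = 0.2957

0.296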